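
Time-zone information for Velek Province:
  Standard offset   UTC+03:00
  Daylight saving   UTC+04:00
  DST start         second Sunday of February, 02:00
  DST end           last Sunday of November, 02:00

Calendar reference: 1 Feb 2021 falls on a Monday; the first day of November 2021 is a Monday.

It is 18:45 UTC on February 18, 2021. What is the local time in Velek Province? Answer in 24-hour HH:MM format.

1 February 2021 is a Monday, so the first Sunday is February 7 and the second is February 14.
1 November 2021 is a Monday, so Sundays fall on 7, 14, 21, 28; the last is November 28.
At the standard offset (UTC+03:00), 18:45 UTC + 3h = 21:45 Velek Province standard time.
The standard-time date in Velek Province, February 18, 2021, lies within the daylight-saving period (14 February – 28 November), so Velek Province is on daylight time, UTC+04:00.
18:45 UTC + 4h = 22:45 local.

22:45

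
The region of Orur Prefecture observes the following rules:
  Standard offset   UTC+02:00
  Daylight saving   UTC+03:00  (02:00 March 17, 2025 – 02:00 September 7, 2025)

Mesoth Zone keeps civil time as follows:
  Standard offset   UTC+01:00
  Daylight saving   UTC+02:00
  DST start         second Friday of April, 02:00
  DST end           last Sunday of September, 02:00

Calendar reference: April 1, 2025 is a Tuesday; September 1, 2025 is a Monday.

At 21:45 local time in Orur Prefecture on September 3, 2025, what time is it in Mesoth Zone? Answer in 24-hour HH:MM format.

20:45

Daylight saving runs 17 March – 7 September; September 3, 2025 is inside that window, so Orur Prefecture is at UTC+03:00.
21:45 Orur Prefecture − 3h = 18:45 UTC.
1 April 2025 is a Tuesday, so the first Friday is April 4 and the second is April 11.
1 September 2025 is a Monday, so Sundays fall on 7, 14, 21, 28; the last is September 28.
At the standard offset (UTC+01:00), 18:45 UTC + 1h = 19:45 Mesoth Zone standard time.
The standard-time date in Mesoth Zone, September 3, 2025, falls between 11 April and 28 September, so daylight saving is in effect and Mesoth Zone is at UTC+02:00.
18:45 UTC + 2h = 20:45 Mesoth Zone.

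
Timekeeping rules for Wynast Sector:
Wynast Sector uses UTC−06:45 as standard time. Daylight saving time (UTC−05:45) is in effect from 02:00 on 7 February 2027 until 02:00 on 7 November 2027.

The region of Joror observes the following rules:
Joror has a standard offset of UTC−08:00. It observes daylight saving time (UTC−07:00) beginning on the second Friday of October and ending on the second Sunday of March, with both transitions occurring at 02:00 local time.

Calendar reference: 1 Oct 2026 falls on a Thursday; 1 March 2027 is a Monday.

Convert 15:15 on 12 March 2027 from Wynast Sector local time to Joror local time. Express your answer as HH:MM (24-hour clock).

14:00

12 March 2027 falls between 7 February and 7 November, so daylight saving is in effect and Wynast Sector is at UTC−05:45.
15:15 Wynast Sector + 5h45m = 21:00 UTC.
1 October 2026 is a Thursday, so the first Friday is October 2 and the second is October 9.
1 March 2027 is a Monday, so the first Sunday is March 7 and the second is March 14.
At the standard offset (UTC−08:00), 21:00 UTC − 8h = 13:00 Joror standard time.
The standard-time date in Joror, 12 March 2027, lies within the daylight-saving period (9 October 2026 – 14 March 2027), so Joror is on daylight time, UTC−07:00.
21:00 UTC − 7h = 14:00 Joror.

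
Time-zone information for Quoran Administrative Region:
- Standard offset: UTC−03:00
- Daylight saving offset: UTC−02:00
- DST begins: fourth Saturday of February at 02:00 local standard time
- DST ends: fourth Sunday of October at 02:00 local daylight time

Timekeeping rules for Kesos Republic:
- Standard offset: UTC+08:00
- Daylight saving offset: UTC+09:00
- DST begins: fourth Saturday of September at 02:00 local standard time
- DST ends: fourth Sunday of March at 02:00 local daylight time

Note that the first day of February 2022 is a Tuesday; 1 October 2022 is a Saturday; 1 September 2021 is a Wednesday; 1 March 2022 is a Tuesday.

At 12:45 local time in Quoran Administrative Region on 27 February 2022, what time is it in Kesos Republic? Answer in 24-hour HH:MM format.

1 February 2022 is a Tuesday, so the first Saturday is February 5 and the fourth is February 26.
1 October 2022 is a Saturday, so the first Sunday is October 2 and the fourth is October 23.
Daylight saving runs 26 February – 23 October; 27 February 2022 is inside that window, so Quoran Administrative Region is at UTC−02:00.
12:45 Quoran Administrative Region + 2h = 14:45 UTC.
1 September 2021 is a Wednesday, so the first Saturday is September 4 and the fourth is September 25.
1 March 2022 is a Tuesday, so the first Sunday is March 6 and the fourth is March 27.
At the standard offset (UTC+08:00), 14:45 UTC + 8h = 22:45 Kesos Republic standard time.
The standard-time date in Kesos Republic, 27 February 2022, falls between 25 September 2021 and 27 March 2022, so daylight saving is in effect and Kesos Republic is at UTC+09:00.
14:45 UTC + 9h = 23:45 Kesos Republic.

23:45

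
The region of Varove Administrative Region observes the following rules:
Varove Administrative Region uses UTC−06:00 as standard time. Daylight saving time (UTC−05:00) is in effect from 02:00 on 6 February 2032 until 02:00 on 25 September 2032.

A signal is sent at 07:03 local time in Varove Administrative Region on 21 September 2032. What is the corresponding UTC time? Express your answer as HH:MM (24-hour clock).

21 September 2032 lies within the daylight-saving period (6 February – 25 September), so Varove Administrative Region is on daylight time, UTC−05:00.
07:03 local + 5h = 12:03 UTC.

12:03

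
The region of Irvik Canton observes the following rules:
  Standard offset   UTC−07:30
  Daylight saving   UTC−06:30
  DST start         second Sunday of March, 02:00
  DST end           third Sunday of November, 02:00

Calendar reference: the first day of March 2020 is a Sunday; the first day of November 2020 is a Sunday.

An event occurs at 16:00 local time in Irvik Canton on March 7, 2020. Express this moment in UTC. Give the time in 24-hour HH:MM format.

1 March 2020 is a Sunday, so the first Sunday is March 1 and the second is March 8.
1 November 2020 is a Sunday, so the first Sunday is November 1 and the third is November 15.
March 7, 2020 is outside the daylight-saving period (8 March – 15 November), so Irvik Canton is on standard time, UTC−07:30.
16:00 local + 7h30m = 23:30 UTC.

23:30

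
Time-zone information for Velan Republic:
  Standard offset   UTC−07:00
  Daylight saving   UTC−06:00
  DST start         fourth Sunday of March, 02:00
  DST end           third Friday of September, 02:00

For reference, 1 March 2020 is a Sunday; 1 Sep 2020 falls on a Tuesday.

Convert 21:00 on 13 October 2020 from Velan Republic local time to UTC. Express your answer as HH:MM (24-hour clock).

04:00

1 March 2020 is a Sunday, so the first Sunday is March 1 and the fourth is March 22.
1 September 2020 is a Tuesday, so the first Friday is September 4 and the third is September 18.
Daylight saving runs 22 March – 18 September; 13 October 2020 is outside that window, so Velan Republic is on standard time at UTC−07:00.
21:00 local + 7h = 04:00 UTC (rolling into the next day, 14 October 2020).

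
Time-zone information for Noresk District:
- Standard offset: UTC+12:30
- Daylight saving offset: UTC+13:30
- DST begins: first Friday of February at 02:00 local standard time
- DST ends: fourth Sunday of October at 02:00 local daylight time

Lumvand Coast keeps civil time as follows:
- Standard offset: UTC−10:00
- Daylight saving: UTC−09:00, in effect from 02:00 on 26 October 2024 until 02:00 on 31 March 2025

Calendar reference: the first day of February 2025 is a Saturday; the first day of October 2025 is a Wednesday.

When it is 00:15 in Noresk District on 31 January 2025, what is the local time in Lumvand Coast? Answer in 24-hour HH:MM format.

02:45

1 February 2025 is a Saturday, so the first Friday is February 7.
1 October 2025 is a Wednesday, so the first Sunday is October 5 and the fourth is October 26.
Daylight saving runs 7 February – 26 October; 31 January 2025 is outside that window, so Noresk District is on standard time at UTC+12:30.
00:15 Noresk District − 12h30m = 11:45 UTC (rolling into the previous day, 30 January 2025).
At the standard offset (UTC−10:00), 11:45 UTC − 10h = 01:45 Lumvand Coast standard time.
Daylight saving runs 26 October 2024 – 31 March 2025; the standard-time date in Lumvand Coast, 30 January 2025, is inside that window, so Lumvand Coast is at UTC−09:00.
11:45 UTC − 9h = 02:45 Lumvand Coast.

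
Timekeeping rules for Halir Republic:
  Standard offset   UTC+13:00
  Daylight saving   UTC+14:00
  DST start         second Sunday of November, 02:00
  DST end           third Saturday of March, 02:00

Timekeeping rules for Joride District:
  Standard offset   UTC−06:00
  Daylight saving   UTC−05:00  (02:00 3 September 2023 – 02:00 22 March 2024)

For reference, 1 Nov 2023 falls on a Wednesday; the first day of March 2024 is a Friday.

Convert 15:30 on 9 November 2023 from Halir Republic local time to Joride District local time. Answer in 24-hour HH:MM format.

1 November 2023 is a Wednesday, so the first Sunday is November 5 and the second is November 12.
1 March 2024 is a Friday, so the first Saturday is March 2 and the third is March 16.
Daylight saving runs 12 November 2023 – 16 March 2024; 9 November 2023 is outside that window, so Halir Republic is on standard time at UTC+13:00.
15:30 Halir Republic − 13h = 02:30 UTC.
At the standard offset (UTC−06:00), 02:30 UTC − 6h = 20:30 Joride District standard time (rolling into the previous day, 8 November 2023).
The standard-time date in Joride District, 8 November 2023, falls between 3 September 2023 and 22 March 2024, so daylight saving is in effect and Joride District is at UTC−05:00.
02:30 UTC − 5h = 21:30 Joride District (rolling into the previous day, 8 November 2023).

21:30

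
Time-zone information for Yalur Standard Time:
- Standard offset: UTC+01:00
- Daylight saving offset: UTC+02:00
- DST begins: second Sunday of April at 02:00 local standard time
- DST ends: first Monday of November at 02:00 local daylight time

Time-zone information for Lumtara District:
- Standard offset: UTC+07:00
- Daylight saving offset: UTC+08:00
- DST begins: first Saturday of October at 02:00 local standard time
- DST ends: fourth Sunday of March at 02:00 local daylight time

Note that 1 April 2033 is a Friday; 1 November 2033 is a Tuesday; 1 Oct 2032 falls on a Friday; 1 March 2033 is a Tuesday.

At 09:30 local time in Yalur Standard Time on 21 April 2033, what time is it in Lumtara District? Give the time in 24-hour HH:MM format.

14:30

1 April 2033 is a Friday, so the first Sunday is April 3 and the second is April 10.
1 November 2033 is a Tuesday, so the first Monday is November 7.
Daylight saving runs 10 April – 7 November; 21 April 2033 is inside that window, so Yalur Standard Time is at UTC+02:00.
09:30 Yalur Standard Time − 2h = 07:30 UTC.
1 October 2032 is a Friday, so the first Saturday is October 2.
1 March 2033 is a Tuesday, so the first Sunday is March 6 and the fourth is March 27.
At the standard offset (UTC+07:00), 07:30 UTC + 7h = 14:30 Lumtara District standard time.
The standard-time date in Lumtara District, 21 April 2033, is outside the daylight-saving period (2 October 2032 – 27 March 2033), so Lumtara District is on standard time, UTC+07:00.
07:30 UTC + 7h = 14:30 Lumtara District.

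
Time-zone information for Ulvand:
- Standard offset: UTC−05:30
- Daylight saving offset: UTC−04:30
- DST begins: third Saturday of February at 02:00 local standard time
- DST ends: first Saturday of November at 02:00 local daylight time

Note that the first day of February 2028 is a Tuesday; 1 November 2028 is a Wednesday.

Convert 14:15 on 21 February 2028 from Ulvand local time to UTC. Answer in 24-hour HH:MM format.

18:45

1 February 2028 is a Tuesday, so the first Saturday is February 5 and the third is February 19.
1 November 2028 is a Wednesday, so the first Saturday is November 4.
21 February 2028 lies within the daylight-saving period (19 February – 4 November), so Ulvand is on daylight time, UTC−04:30.
14:15 local + 4h30m = 18:45 UTC.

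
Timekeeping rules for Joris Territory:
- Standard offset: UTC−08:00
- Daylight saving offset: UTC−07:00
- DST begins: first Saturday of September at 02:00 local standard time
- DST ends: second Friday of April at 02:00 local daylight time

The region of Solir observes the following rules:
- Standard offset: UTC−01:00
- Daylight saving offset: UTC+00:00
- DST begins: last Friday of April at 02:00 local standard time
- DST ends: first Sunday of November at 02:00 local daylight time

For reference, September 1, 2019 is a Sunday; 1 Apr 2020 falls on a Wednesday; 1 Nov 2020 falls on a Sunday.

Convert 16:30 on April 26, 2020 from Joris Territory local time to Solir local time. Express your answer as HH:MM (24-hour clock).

1 September 2019 is a Sunday, so the first Saturday is September 7.
1 April 2020 is a Wednesday, so the first Friday is April 3 and the second is April 10.
Daylight saving runs 7 September 2019 – 10 April 2020; April 26, 2020 is outside that window, so Joris Territory is on standard time at UTC−08:00.
16:30 Joris Territory + 8h = 00:30 UTC (rolling into the next day, 27 April 2020).
1 April 2020 is a Wednesday, so Fridays fall on 3, 10, 17, 24; the last is April 24.
1 November 2020 is a Sunday, so the first Sunday is November 1.
At the standard offset (UTC−01:00), 00:30 UTC − 1h = 23:30 Solir standard time (rolling into the previous day, 26 April 2020).
The standard-time date in Solir, April 26, 2020, falls between 24 April and 1 November, so daylight saving is in effect and Solir is at UTC+00:00.
00:30 UTC + 0h = 00:30 Solir.

00:30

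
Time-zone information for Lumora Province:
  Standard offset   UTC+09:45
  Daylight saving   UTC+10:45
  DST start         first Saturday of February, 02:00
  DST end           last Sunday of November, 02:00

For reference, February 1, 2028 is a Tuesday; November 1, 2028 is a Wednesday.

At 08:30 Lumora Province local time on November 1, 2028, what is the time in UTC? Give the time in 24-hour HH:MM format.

21:45

1 February 2028 is a Tuesday, so the first Saturday is February 5.
1 November 2028 is a Wednesday, so Sundays fall on 5, 12, 19, 26; the last is November 26.
November 1, 2028 falls between 5 February and 26 November, so daylight saving is in effect and Lumora Province is at UTC+10:45.
08:30 local − 10h45m = 21:45 UTC (rolling into the previous day, 31 October 2028).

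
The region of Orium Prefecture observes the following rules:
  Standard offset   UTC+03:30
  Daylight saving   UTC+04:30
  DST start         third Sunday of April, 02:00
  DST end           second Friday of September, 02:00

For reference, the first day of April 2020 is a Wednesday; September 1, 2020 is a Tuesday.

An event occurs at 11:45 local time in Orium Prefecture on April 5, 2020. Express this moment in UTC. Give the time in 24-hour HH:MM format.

1 April 2020 is a Wednesday, so the first Sunday is April 5 and the third is April 19.
1 September 2020 is a Tuesday, so the first Friday is September 4 and the second is September 11.
Daylight saving runs 19 April – 11 September; April 5, 2020 is outside that window, so Orium Prefecture is on standard time at UTC+03:30.
11:45 local − 3h30m = 08:15 UTC.

08:15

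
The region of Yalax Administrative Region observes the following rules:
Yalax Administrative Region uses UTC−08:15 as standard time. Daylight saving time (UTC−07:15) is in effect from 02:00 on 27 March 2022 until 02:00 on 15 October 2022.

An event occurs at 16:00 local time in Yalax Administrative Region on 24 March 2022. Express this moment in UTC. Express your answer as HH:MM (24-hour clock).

24 March 2022 does not fall between 27 March and 15 October, so daylight saving is not in effect and Yalax Administrative Region is at UTC−08:15.
16:00 local + 8h15m = 00:15 UTC (rolling into the next day, 25 March 2022).

00:15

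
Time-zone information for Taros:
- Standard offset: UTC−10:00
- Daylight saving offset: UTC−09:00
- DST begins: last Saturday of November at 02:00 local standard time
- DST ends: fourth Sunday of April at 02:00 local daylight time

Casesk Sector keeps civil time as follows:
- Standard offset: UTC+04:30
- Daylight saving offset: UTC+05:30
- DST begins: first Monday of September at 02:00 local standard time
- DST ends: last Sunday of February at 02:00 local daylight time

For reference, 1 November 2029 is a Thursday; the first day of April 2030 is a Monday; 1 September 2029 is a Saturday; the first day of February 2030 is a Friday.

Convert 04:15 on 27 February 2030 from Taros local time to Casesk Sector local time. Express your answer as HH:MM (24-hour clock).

17:45

1 November 2029 is a Thursday, so Saturdays fall on 3, 10, 17, 24; the last is November 24.
1 April 2030 is a Monday, so the first Sunday is April 7 and the fourth is April 28.
27 February 2030 lies within the daylight-saving period (24 November 2029 – 28 April 2030), so Taros is on daylight time, UTC−09:00.
04:15 Taros + 9h = 13:15 UTC.
1 September 2029 is a Saturday, so the first Monday is September 3.
1 February 2030 is a Friday, so Sundays fall on 3, 10, 17, 24; the last is February 24.
At the standard offset (UTC+04:30), 13:15 UTC + 4h30m = 17:45 Casesk Sector standard time.
Daylight saving runs 3 September 2029 – 24 February 2030; the standard-time date in Casesk Sector, 27 February 2030, is outside that window, so Casesk Sector is on standard time at UTC+04:30.
13:15 UTC + 4h30m = 17:45 Casesk Sector.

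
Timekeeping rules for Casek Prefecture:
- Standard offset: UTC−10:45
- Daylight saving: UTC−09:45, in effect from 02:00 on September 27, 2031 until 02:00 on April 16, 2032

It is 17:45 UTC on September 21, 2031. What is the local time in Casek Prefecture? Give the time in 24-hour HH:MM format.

07:00

At the standard offset (UTC−10:45), 17:45 UTC − 10h45m = 07:00 Casek Prefecture standard time.
The standard-time date in Casek Prefecture, September 21, 2031, is outside the daylight-saving period (27 September 2031 – 16 April 2032), so Casek Prefecture is on standard time, UTC−10:45.
17:45 UTC − 10h45m = 07:00 local.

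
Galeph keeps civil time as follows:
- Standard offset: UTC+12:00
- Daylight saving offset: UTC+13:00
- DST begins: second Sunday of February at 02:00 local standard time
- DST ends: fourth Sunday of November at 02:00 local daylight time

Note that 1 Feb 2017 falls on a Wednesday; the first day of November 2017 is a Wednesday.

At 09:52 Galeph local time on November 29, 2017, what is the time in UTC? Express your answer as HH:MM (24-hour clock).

1 February 2017 is a Wednesday, so the first Sunday is February 5 and the second is February 12.
1 November 2017 is a Wednesday, so the first Sunday is November 5 and the fourth is November 26.
November 29, 2017 does not fall between 12 February and 26 November, so daylight saving is not in effect and Galeph is at UTC+12:00.
09:52 local − 12h = 21:52 UTC (rolling into the previous day, 28 November 2017).

21:52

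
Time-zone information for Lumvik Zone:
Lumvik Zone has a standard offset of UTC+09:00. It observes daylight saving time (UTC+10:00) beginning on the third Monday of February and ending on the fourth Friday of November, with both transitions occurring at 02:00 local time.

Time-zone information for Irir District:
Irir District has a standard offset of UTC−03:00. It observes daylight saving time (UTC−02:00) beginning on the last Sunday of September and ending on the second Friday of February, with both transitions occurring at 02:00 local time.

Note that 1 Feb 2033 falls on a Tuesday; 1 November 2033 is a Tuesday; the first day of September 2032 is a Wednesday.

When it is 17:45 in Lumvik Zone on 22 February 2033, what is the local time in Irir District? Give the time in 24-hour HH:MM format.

1 February 2033 is a Tuesday, so the first Monday is February 7 and the third is February 21.
1 November 2033 is a Tuesday, so the first Friday is November 4 and the fourth is November 25.
22 February 2033 lies within the daylight-saving period (21 February – 25 November), so Lumvik Zone is on daylight time, UTC+10:00.
17:45 Lumvik Zone − 10h = 07:45 UTC.
1 September 2032 is a Wednesday, so Sundays fall on 5, 12, 19, 26; the last is September 26.
1 February 2033 is a Tuesday, so the first Friday is February 4 and the second is February 11.
At the standard offset (UTC−03:00), 07:45 UTC − 3h = 04:45 Irir District standard time.
Daylight saving runs 26 September 2032 – 11 February 2033; the standard-time date in Irir District, 22 February 2033, is outside that window, so Irir District is on standard time at UTC−03:00.
07:45 UTC − 3h = 04:45 Irir District.

04:45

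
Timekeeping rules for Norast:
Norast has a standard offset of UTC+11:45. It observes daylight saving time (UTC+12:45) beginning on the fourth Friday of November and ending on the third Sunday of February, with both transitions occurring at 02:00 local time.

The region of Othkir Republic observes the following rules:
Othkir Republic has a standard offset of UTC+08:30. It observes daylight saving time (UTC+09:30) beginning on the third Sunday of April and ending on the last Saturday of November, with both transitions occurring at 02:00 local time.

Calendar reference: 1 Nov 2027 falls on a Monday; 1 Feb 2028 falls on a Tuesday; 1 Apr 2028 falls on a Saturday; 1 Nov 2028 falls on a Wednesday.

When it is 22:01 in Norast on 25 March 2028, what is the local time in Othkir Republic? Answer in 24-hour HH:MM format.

18:46

1 November 2027 is a Monday, so the first Friday is November 5 and the fourth is November 26.
1 February 2028 is a Tuesday, so the first Sunday is February 6 and the third is February 20.
25 March 2028 is outside the daylight-saving period (26 November 2027 – 20 February 2028), so Norast is on standard time, UTC+11:45.
22:01 Norast − 11h45m = 10:16 UTC.
1 April 2028 is a Saturday, so the first Sunday is April 2 and the third is April 16.
1 November 2028 is a Wednesday, so Saturdays fall on 4, 11, 18, 25; the last is November 25.
At the standard offset (UTC+08:30), 10:16 UTC + 8h30m = 18:46 Othkir Republic standard time.
Daylight saving runs 16 April – 25 November; the standard-time date in Othkir Republic, 25 March 2028, is outside that window, so Othkir Republic is on standard time at UTC+08:30.
10:16 UTC + 8h30m = 18:46 Othkir Republic.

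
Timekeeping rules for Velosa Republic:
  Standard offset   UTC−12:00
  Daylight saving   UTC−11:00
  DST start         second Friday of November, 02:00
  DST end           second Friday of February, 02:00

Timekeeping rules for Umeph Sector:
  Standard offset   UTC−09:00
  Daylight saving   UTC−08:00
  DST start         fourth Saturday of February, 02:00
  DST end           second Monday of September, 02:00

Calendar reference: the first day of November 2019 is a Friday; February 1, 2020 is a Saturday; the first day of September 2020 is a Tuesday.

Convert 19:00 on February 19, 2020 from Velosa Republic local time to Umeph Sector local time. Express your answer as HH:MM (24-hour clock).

1 November 2019 is a Friday, so the first Friday is November 1 and the second is November 8.
1 February 2020 is a Saturday, so the first Friday is February 7 and the second is February 14.
February 19, 2020 does not fall between 8 November 2019 and 14 February 2020, so daylight saving is not in effect and Velosa Republic is at UTC−12:00.
19:00 Velosa Republic + 12h = 07:00 UTC (rolling into the next day, 20 February 2020).
1 February 2020 is a Saturday, so the first Saturday is February 1 and the fourth is February 22.
1 September 2020 is a Tuesday, so the first Monday is September 7 and the second is September 14.
At the standard offset (UTC−09:00), 07:00 UTC − 9h = 22:00 Umeph Sector standard time (rolling into the previous day, 19 February 2020).
The standard-time date in Umeph Sector, February 19, 2020, does not fall between 22 February and 14 September, so daylight saving is not in effect and Umeph Sector is at UTC−09:00.
07:00 UTC − 9h = 22:00 Umeph Sector (rolling into the previous day, 19 February 2020).

22:00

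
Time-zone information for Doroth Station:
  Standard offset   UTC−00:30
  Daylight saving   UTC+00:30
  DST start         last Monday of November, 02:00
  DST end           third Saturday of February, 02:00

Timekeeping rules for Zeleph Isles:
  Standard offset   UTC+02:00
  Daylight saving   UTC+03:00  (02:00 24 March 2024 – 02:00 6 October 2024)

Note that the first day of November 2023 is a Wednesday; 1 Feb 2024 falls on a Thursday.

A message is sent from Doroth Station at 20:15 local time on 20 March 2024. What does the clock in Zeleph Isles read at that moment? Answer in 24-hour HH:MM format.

1 November 2023 is a Wednesday, so Mondays fall on 6, 13, 20, 27; the last is November 27.
1 February 2024 is a Thursday, so the first Saturday is February 3 and the third is February 17.
Daylight saving runs 27 November 2023 – 17 February 2024; 20 March 2024 is outside that window, so Doroth Station is on standard time at UTC−00:30.
20:15 Doroth Station + 0h30m = 20:45 UTC.
At the standard offset (UTC+02:00), 20:45 UTC + 2h = 22:45 Zeleph Isles standard time.
The standard-time date in Zeleph Isles, 20 March 2024, is outside the daylight-saving period (24 March – 6 October), so Zeleph Isles is on standard time, UTC+02:00.
20:45 UTC + 2h = 22:45 Zeleph Isles.

22:45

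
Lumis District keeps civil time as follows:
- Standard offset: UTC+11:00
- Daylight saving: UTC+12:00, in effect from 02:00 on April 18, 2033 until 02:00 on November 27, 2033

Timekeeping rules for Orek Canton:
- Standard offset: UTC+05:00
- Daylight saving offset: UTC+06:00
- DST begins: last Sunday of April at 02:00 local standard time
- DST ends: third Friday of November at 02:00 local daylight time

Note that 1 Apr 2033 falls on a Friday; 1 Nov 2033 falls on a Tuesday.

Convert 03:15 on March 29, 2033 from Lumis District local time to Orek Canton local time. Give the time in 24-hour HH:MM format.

March 29, 2033 does not fall between 18 April and 27 November, so daylight saving is not in effect and Lumis District is at UTC+11:00.
03:15 Lumis District − 11h = 16:15 UTC (rolling into the previous day, 28 March 2033).
1 April 2033 is a Friday, so Sundays fall on 3, 10, 17, 24; the last is April 24.
1 November 2033 is a Tuesday, so the first Friday is November 4 and the third is November 18.
At the standard offset (UTC+05:00), 16:15 UTC + 5h = 21:15 Orek Canton standard time.
The standard-time date in Orek Canton, March 28, 2033, is outside the daylight-saving period (24 April – 18 November), so Orek Canton is on standard time, UTC+05:00.
16:15 UTC + 5h = 21:15 Orek Canton.

21:15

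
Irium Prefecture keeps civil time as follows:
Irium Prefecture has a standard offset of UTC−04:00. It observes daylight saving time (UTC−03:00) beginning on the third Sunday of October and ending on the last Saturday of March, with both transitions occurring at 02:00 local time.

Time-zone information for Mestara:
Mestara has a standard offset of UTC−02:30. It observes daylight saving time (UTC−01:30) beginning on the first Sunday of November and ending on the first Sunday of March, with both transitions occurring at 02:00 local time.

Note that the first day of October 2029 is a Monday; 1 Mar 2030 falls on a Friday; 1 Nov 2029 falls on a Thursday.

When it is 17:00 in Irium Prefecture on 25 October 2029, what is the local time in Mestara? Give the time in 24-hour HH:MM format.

17:30

1 October 2029 is a Monday, so the first Sunday is October 7 and the third is October 21.
1 March 2030 is a Friday, so Saturdays fall on 2, 9, 16, 23, 30; the last is March 30.
25 October 2029 falls between 21 October 2029 and 30 March 2030, so daylight saving is in effect and Irium Prefecture is at UTC−03:00.
17:00 Irium Prefecture + 3h = 20:00 UTC.
1 November 2029 is a Thursday, so the first Sunday is November 4.
1 March 2030 is a Friday, so the first Sunday is March 3.
At the standard offset (UTC−02:30), 20:00 UTC − 2h30m = 17:30 Mestara standard time.
The standard-time date in Mestara, 25 October 2029, is outside the daylight-saving period (4 November 2029 – 3 March 2030), so Mestara is on standard time, UTC−02:30.
20:00 UTC − 2h30m = 17:30 Mestara.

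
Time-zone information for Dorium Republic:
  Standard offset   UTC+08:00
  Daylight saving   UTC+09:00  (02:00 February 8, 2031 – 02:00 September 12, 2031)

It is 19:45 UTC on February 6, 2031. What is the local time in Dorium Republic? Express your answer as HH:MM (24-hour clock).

At the standard offset (UTC+08:00), 19:45 UTC + 8h = 03:45 Dorium Republic standard time (rolling into the next day, 7 February 2031).
The standard-time date in Dorium Republic, February 7, 2031, does not fall between 8 February and 12 September, so daylight saving is not in effect and Dorium Republic is at UTC+08:00.
19:45 UTC + 8h = 03:45 local (rolling into the next day, 7 February 2031).

03:45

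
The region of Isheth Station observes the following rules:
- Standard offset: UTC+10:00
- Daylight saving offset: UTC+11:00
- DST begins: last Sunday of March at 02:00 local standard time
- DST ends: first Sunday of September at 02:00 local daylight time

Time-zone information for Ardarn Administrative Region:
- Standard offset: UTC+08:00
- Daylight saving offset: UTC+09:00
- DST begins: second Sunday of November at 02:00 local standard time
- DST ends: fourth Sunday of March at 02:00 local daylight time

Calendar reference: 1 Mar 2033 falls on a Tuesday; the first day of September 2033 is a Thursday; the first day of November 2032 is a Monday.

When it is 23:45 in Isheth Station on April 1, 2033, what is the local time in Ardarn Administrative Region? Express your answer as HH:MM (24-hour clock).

1 March 2033 is a Tuesday, so Sundays fall on 6, 13, 20, 27; the last is March 27.
1 September 2033 is a Thursday, so the first Sunday is September 4.
Daylight saving runs 27 March – 4 September; April 1, 2033 is inside that window, so Isheth Station is at UTC+11:00.
23:45 Isheth Station − 11h = 12:45 UTC.
1 November 2032 is a Monday, so the first Sunday is November 7 and the second is November 14.
1 March 2033 is a Tuesday, so the first Sunday is March 6 and the fourth is March 27.
At the standard offset (UTC+08:00), 12:45 UTC + 8h = 20:45 Ardarn Administrative Region standard time.
The standard-time date in Ardarn Administrative Region, April 1, 2033, does not fall between 14 November 2032 and 27 March 2033, so daylight saving is not in effect and Ardarn Administrative Region is at UTC+08:00.
12:45 UTC + 8h = 20:45 Ardarn Administrative Region.

20:45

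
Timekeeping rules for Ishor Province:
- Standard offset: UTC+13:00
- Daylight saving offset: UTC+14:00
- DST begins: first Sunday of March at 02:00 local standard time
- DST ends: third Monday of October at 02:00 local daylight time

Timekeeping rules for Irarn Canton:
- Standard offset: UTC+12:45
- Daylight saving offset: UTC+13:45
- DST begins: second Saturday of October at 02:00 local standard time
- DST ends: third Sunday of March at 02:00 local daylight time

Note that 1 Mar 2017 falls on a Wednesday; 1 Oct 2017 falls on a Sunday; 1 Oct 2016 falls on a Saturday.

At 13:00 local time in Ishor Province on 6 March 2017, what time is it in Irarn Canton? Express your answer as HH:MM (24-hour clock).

1 March 2017 is a Wednesday, so the first Sunday is March 5.
1 October 2017 is a Sunday, so the first Monday is October 2 and the third is October 16.
6 March 2017 lies within the daylight-saving period (5 March – 16 October), so Ishor Province is on daylight time, UTC+14:00.
13:00 Ishor Province − 14h = 23:00 UTC (rolling into the previous day, 5 March 2017).
1 October 2016 is a Saturday, so the first Saturday is October 1 and the second is October 8.
1 March 2017 is a Wednesday, so the first Sunday is March 5 and the third is March 19.
At the standard offset (UTC+12:45), 23:00 UTC + 12h45m = 11:45 Irarn Canton standard time (rolling into the next day, 6 March 2017).
Daylight saving runs 8 October 2016 – 19 March 2017; the standard-time date in Irarn Canton, 6 March 2017, is inside that window, so Irarn Canton is at UTC+13:45.
23:00 UTC + 13h45m = 12:45 Irarn Canton (rolling into the next day, 6 March 2017).

12:45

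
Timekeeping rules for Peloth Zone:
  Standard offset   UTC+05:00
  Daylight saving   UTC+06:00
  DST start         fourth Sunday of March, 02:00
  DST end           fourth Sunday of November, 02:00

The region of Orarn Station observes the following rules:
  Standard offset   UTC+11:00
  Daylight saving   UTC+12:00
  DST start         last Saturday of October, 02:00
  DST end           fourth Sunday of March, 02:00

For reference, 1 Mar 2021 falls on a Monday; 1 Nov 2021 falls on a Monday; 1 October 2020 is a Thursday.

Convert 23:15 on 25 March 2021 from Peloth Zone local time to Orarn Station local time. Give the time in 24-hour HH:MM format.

06:15

1 March 2021 is a Monday, so the first Sunday is March 7 and the fourth is March 28.
1 November 2021 is a Monday, so the first Sunday is November 7 and the fourth is November 28.
25 March 2021 does not fall between 28 March and 28 November, so daylight saving is not in effect and Peloth Zone is at UTC+05:00.
23:15 Peloth Zone − 5h = 18:15 UTC.
1 October 2020 is a Thursday, so Saturdays fall on 3, 10, 17, 24, 31; the last is October 31.
1 March 2021 is a Monday, so the first Sunday is March 7 and the fourth is March 28.
At the standard offset (UTC+11:00), 18:15 UTC + 11h = 05:15 Orarn Station standard time (rolling into the next day, 26 March 2021).
The standard-time date in Orarn Station, 26 March 2021, falls between 31 October 2020 and 28 March 2021, so daylight saving is in effect and Orarn Station is at UTC+12:00.
18:15 UTC + 12h = 06:15 Orarn Station (rolling into the next day, 26 March 2021).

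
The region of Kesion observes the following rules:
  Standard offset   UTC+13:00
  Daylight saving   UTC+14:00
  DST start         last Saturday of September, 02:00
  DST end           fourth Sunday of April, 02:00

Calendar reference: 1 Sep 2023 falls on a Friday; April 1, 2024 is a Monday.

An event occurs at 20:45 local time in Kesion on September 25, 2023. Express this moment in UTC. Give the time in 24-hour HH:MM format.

07:45

1 September 2023 is a Friday, so Saturdays fall on 2, 9, 16, 23, 30; the last is September 30.
1 April 2024 is a Monday, so the first Sunday is April 7 and the fourth is April 28.
September 25, 2023 is outside the daylight-saving period (30 September 2023 – 28 April 2024), so Kesion is on standard time, UTC+13:00.
20:45 local − 13h = 07:45 UTC.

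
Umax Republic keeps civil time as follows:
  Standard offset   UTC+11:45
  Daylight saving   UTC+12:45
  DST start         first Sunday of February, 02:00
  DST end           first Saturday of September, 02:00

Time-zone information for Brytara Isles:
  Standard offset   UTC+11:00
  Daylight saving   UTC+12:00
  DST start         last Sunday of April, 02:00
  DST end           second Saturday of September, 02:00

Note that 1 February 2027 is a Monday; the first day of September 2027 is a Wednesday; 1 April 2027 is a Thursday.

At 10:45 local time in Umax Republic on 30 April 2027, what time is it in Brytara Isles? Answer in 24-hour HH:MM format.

10:00

1 February 2027 is a Monday, so the first Sunday is February 7.
1 September 2027 is a Wednesday, so the first Saturday is September 4.
30 April 2027 falls between 7 February and 4 September, so daylight saving is in effect and Umax Republic is at UTC+12:45.
10:45 Umax Republic − 12h45m = 22:00 UTC (rolling into the previous day, 29 April 2027).
1 April 2027 is a Thursday, so Sundays fall on 4, 11, 18, 25; the last is April 25.
1 September 2027 is a Wednesday, so the first Saturday is September 4 and the second is September 11.
At the standard offset (UTC+11:00), 22:00 UTC + 11h = 09:00 Brytara Isles standard time (rolling into the next day, 30 April 2027).
The standard-time date in Brytara Isles, 30 April 2027, falls between 25 April and 11 September, so daylight saving is in effect and Brytara Isles is at UTC+12:00.
22:00 UTC + 12h = 10:00 Brytara Isles (rolling into the next day, 30 April 2027).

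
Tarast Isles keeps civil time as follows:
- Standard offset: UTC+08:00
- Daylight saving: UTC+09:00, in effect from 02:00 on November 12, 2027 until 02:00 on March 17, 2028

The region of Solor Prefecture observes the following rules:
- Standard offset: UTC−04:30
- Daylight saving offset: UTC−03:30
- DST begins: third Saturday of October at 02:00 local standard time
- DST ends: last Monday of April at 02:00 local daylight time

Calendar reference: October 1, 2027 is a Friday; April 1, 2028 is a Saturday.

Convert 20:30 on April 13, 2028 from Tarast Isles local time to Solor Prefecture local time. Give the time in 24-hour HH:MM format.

Daylight saving runs 12 November 2027 – 17 March 2028; April 13, 2028 is outside that window, so Tarast Isles is on standard time at UTC+08:00.
20:30 Tarast Isles − 8h = 12:30 UTC.
1 October 2027 is a Friday, so the first Saturday is October 2 and the third is October 16.
1 April 2028 is a Saturday, so Mondays fall on 3, 10, 17, 24; the last is April 24.
At the standard offset (UTC−04:30), 12:30 UTC − 4h30m = 08:00 Solor Prefecture standard time.
Daylight saving runs 16 October 2027 – 24 April 2028; the standard-time date in Solor Prefecture, April 13, 2028, is inside that window, so Solor Prefecture is at UTC−03:30.
12:30 UTC − 3h30m = 09:00 Solor Prefecture.

09:00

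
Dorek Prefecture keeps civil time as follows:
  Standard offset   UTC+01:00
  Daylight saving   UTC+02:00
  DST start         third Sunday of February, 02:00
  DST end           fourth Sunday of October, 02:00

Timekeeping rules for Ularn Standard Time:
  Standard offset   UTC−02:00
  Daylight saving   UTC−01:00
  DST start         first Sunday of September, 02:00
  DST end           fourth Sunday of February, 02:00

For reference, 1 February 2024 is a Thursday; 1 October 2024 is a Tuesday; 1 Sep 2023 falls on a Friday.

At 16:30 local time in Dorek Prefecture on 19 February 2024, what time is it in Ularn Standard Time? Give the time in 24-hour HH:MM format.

1 February 2024 is a Thursday, so the first Sunday is February 4 and the third is February 18.
1 October 2024 is a Tuesday, so the first Sunday is October 6 and the fourth is October 27.
19 February 2024 lies within the daylight-saving period (18 February – 27 October), so Dorek Prefecture is on daylight time, UTC+02:00.
16:30 Dorek Prefecture − 2h = 14:30 UTC.
1 September 2023 is a Friday, so the first Sunday is September 3.
1 February 2024 is a Thursday, so the first Sunday is February 4 and the fourth is February 25.
At the standard offset (UTC−02:00), 14:30 UTC − 2h = 12:30 Ularn Standard Time standard time.
The standard-time date in Ularn Standard Time, 19 February 2024, lies within the daylight-saving period (3 September 2023 – 25 February 2024), so Ularn Standard Time is on daylight time, UTC−01:00.
14:30 UTC − 1h = 13:30 Ularn Standard Time.

13:30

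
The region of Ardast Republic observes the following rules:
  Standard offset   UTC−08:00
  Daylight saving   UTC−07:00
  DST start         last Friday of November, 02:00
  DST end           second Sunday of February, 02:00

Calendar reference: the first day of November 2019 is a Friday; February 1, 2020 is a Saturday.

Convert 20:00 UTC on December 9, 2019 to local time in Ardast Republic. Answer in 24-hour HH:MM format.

13:00

1 November 2019 is a Friday, so Fridays fall on 1, 8, 15, 22, 29; the last is November 29.
1 February 2020 is a Saturday, so the first Sunday is February 2 and the second is February 9.
At the standard offset (UTC−08:00), 20:00 UTC − 8h = 12:00 Ardast Republic standard time.
The standard-time date in Ardast Republic, December 9, 2019, falls between 29 November 2019 and 9 February 2020, so daylight saving is in effect and Ardast Republic is at UTC−07:00.
20:00 UTC − 7h = 13:00 local.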